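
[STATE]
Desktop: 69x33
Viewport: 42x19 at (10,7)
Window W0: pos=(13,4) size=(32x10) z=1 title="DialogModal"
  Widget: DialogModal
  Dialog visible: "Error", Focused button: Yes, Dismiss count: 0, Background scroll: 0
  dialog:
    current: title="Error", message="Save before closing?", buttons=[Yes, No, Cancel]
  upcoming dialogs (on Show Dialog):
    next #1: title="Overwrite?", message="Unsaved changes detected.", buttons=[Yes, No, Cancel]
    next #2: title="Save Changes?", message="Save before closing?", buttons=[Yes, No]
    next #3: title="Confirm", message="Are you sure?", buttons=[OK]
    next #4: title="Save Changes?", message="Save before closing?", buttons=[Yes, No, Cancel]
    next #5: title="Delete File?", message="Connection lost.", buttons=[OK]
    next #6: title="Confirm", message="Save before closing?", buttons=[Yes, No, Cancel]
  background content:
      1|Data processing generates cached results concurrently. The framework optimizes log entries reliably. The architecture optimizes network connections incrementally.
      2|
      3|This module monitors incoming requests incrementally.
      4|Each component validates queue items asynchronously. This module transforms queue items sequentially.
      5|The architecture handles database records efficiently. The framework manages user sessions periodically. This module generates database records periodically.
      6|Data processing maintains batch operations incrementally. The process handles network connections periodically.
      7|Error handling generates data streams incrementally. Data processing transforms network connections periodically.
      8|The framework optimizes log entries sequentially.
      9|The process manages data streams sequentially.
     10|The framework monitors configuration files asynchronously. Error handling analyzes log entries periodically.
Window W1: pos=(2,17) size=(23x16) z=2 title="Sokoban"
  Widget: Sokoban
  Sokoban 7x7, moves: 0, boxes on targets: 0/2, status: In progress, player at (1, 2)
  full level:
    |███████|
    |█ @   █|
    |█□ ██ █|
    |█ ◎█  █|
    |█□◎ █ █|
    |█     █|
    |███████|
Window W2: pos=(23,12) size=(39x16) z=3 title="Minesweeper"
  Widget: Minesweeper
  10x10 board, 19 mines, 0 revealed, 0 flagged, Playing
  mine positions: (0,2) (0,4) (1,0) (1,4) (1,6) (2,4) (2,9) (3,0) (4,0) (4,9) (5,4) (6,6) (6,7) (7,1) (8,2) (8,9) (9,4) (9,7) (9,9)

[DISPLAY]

   ┃Dat┌──────────────────────┐ach┃       
   ┃   │        Error         │   ┃       
   ┃Thi│ Save before closing? │ng ┃       
   ┃Eac│ [Yes]  No   Cancel   │eue┃       
   ┃The└──────────────────────┘tab┃       
   ┃Data proc┏━━━━━━━━━━━━━━━━━━━━━━━━━━━━
   ┗━━━━━━━━━┃ Minesweeper                
             ┠────────────────────────────
             ┃■■■■■■■■■■                  
             ┃■■■■■■■■■■                  
━━━━━━━━━━━━━┃■■■■■■■■■■                  
n            ┃■■■■■■■■■■                  
─────────────┃■■■■■■■■■■                  
             ┃■■■■■■■■■■                  
             ┃■■■■■■■■■■                  
             ┃■■■■■■■■■■                  
             ┃■■■■■■■■■■                  
             ┃■■■■■■■■■■                  
             ┃                            


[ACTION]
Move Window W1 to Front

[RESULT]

   ┃Dat┌──────────────────────┐ach┃       
   ┃   │        Error         │   ┃       
   ┃Thi│ Save before closing? │ng ┃       
   ┃Eac│ [Yes]  No   Cancel   │eue┃       
   ┃The└──────────────────────┘tab┃       
   ┃Data proc┏━━━━━━━━━━━━━━━━━━━━━━━━━━━━
   ┗━━━━━━━━━┃ Minesweeper                
             ┠────────────────────────────
             ┃■■■■■■■■■■                  
             ┃■■■■■■■■■■                  
━━━━━━━━━━━━━━┓■■■■■■■■■                  
n             ┃■■■■■■■■■                  
──────────────┨■■■■■■■■■                  
              ┃■■■■■■■■■                  
              ┃■■■■■■■■■                  
              ┃■■■■■■■■■                  
              ┃■■■■■■■■■                  
              ┃■■■■■■■■■                  
              ┃                           


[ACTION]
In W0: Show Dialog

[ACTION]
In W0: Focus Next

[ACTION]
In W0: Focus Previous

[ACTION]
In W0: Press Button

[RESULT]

   ┃Data processing generates cach┃       
   ┃                              ┃       
   ┃This module monitors incoming ┃       
   ┃Each component validates queue┃       
   ┃The architecture handles datab┃       
   ┃Data proc┏━━━━━━━━━━━━━━━━━━━━━━━━━━━━
   ┗━━━━━━━━━┃ Minesweeper                
             ┠────────────────────────────
             ┃■■■■■■■■■■                  
             ┃■■■■■■■■■■                  
━━━━━━━━━━━━━━┓■■■■■■■■■                  
n             ┃■■■■■■■■■                  
──────────────┨■■■■■■■■■                  
              ┃■■■■■■■■■                  
              ┃■■■■■■■■■                  
              ┃■■■■■■■■■                  
              ┃■■■■■■■■■                  
              ┃■■■■■■■■■                  
              ┃                           


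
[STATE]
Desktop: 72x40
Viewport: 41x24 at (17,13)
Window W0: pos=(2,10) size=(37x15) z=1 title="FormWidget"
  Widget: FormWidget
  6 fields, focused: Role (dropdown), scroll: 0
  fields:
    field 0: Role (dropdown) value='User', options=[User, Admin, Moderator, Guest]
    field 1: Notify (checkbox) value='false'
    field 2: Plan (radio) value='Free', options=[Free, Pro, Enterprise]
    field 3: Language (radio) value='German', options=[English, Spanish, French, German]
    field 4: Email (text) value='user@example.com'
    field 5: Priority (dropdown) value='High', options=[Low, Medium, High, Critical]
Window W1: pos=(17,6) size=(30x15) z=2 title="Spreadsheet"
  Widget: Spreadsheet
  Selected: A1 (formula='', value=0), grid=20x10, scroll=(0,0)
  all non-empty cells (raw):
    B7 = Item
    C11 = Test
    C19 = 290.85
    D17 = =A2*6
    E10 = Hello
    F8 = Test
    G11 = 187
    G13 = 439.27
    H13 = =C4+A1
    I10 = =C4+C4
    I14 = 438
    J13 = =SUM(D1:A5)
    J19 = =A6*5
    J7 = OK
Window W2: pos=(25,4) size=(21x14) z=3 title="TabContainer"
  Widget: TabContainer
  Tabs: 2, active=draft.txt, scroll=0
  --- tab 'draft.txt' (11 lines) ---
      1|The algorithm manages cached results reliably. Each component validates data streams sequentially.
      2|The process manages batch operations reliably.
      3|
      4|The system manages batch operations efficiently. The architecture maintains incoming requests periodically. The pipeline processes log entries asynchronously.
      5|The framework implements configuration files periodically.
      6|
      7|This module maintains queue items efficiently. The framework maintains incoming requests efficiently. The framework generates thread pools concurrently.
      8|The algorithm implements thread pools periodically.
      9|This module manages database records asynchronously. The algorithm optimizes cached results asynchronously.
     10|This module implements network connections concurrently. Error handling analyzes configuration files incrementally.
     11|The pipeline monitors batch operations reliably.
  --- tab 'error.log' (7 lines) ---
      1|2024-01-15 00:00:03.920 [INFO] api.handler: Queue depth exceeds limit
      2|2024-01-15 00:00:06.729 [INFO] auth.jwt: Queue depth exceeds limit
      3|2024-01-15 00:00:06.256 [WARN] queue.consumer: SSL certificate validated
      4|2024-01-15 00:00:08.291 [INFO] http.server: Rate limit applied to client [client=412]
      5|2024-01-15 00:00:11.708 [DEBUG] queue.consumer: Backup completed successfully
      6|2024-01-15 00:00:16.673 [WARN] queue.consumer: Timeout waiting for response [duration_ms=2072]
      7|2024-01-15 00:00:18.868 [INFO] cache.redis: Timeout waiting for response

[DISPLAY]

┃  2    ┃The framework imple┃┃           
┃  3    ┃                   ┃┃           
┃  4    ┃This module maintai┃┃           
┃  5    ┃The algorithm imple┃┃           
┃  6    ┗━━━━━━━━━━━━━━━━━━━┛┃           
┃  7        0Item           0┃           
┃  8        0       0       0┃           
┗━━━━━━━━━━━━━━━━━━━━━━━━━━━━┛           
                     ┃                   
                     ┃                   
                     ┃                   
━━━━━━━━━━━━━━━━━━━━━┛                   
                                         
                                         
                                         
                                         
                                         
                                         
                                         
                                         
                                         
                                         
                                         
                                         


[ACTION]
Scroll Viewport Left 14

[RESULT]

> Role:       ┃  2    ┃The framework impl
  Notify:     ┃  3    ┃                  
  Plan:       ┃  4    ┃This module mainta
  Language:   ┃  5    ┃The algorithm impl
  Email:      ┃  6    ┗━━━━━━━━━━━━━━━━━━
  Priority:   ┃  7        0Item          
              ┃  8        0       0      
              ┗━━━━━━━━━━━━━━━━━━━━━━━━━━
                                   ┃     
                                   ┃     
                                   ┃     
━━━━━━━━━━━━━━━━━━━━━━━━━━━━━━━━━━━┛     
                                         
                                         
                                         
                                         
                                         
                                         
                                         
                                         
                                         
                                         
                                         
                                         


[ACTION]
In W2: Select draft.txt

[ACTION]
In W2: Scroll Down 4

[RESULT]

> Role:       ┃  2    ┃This module manage
  Notify:     ┃  3    ┃This module implem
  Plan:       ┃  4    ┃The pipeline monit
  Language:   ┃  5    ┃                  
  Email:      ┃  6    ┗━━━━━━━━━━━━━━━━━━
  Priority:   ┃  7        0Item          
              ┃  8        0       0      
              ┗━━━━━━━━━━━━━━━━━━━━━━━━━━
                                   ┃     
                                   ┃     
                                   ┃     
━━━━━━━━━━━━━━━━━━━━━━━━━━━━━━━━━━━┛     
                                         
                                         
                                         
                                         
                                         
                                         
                                         
                                         
                                         
                                         
                                         
                                         


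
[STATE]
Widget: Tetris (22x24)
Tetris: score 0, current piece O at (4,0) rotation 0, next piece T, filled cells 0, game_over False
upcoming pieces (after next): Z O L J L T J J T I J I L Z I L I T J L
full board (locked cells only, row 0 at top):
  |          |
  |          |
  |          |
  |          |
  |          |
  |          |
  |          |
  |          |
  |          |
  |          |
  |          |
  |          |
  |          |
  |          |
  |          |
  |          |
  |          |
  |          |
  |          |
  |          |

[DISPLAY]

    ▓▓    │Next:      
    ▓▓    │ ▒         
          │▒▒▒        
          │           
          │           
          │           
          │Score:     
          │0          
          │           
          │           
          │           
          │           
          │           
          │           
          │           
          │           
          │           
          │           
          │           
          │           
          │           
          │           
          │           
          │           


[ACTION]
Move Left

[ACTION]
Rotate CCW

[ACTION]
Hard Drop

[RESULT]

    ▒     │Next:      
   ▒▒▒    │▓▓         
          │ ▓▓        
          │           
          │           
          │           
          │Score:     
          │0          
          │           
          │           
          │           
          │           
          │           
          │           
          │           
          │           
          │           
          │           
   ▓▓     │           
   ▓▓     │           
          │           
          │           
          │           
          │           


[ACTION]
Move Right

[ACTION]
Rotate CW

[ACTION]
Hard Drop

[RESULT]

   ▓▓     │Next:      
    ▓▓    │▓▓         
          │▓▓         
          │           
          │           
          │           
          │Score:     
          │0          
          │           
          │           
          │           
          │           
          │           
          │           
          │           
    ▒     │           
    ▒▒    │           
    ▒     │           
   ▓▓     │           
   ▓▓     │           
          │           
          │           
          │           
          │           


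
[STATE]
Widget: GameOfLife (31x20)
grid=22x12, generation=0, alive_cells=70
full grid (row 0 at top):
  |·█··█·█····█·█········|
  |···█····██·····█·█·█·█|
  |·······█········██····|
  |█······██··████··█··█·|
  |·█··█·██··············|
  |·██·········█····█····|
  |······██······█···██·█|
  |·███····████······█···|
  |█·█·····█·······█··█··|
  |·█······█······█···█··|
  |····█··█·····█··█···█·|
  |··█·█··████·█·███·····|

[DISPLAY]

Gen: 0                         
·█··█·█····█·█········         
···█····██·····█·█·█·█         
·······█········██····         
█······██··████··█··█·         
·█··█·██··············         
·██·········█····█····         
······██······█···██·█         
·███····████······█···         
█·█·····█·······█··█··         
·█······█······█···█··         
····█··█·····█··█···█·         
··█·█··████·█·███·····         
                               
                               
                               
                               
                               
                               
                               


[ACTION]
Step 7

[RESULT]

Gen: 7                         
······················         
·······███········██··         
········██·····██···█·         
·······██·····█····█··         
··················█···         
··········█···█·█·····         
·█·····███············         
···█·█··██············         
···█·█··███···········         
··█··█··█·█··██·······         
···█···█··█·█··█······         
·······███···██·······         
                               
                               
                               
                               
                               
                               
                               


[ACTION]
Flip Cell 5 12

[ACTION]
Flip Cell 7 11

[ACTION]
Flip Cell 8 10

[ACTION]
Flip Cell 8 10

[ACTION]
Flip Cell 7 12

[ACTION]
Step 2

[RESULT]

Gen: 9                         
········█·············         
········█··········█··         
·······█·█········█·█·         
········█······██··█··         
·······█······█·······         
········█···███·······         
·······██···█·········         
··██·█·····█··········         
·█··██··█··████·······         
··███···███···█·······         
··········███··█······         
······█████████·······         
                               
                               
                               
                               
                               
                               
                               


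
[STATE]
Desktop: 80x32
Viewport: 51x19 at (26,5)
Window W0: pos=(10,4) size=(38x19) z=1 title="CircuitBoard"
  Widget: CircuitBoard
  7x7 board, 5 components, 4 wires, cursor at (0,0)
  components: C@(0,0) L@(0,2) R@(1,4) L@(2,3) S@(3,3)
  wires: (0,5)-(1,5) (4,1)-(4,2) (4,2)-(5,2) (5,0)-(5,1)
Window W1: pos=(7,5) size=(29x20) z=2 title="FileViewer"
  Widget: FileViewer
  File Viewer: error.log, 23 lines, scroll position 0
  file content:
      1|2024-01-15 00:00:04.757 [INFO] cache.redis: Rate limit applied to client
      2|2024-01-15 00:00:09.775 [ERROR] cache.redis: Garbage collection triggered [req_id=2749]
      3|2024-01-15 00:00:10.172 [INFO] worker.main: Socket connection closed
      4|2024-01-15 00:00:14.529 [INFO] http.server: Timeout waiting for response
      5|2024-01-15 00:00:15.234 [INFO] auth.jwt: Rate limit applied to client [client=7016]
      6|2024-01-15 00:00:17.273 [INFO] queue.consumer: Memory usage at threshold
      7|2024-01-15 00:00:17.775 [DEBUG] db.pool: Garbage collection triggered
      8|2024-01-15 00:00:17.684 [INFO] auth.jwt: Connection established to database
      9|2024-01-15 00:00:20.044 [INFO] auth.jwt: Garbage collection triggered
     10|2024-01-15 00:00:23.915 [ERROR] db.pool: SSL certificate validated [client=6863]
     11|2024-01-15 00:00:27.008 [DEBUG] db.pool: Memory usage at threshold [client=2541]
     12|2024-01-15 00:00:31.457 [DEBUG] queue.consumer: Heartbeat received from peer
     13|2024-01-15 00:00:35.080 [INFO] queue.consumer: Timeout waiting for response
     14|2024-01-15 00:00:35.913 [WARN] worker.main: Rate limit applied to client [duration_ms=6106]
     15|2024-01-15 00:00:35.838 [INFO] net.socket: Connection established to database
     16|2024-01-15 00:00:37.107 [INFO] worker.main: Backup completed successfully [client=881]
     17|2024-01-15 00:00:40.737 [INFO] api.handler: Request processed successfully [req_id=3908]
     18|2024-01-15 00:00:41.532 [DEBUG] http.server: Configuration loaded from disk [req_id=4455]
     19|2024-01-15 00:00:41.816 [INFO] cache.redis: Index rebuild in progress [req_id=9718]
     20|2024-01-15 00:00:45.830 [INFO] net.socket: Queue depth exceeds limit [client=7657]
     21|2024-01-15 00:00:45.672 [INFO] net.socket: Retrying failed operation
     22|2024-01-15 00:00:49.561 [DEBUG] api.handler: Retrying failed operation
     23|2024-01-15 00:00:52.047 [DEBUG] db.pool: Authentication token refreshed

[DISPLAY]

━━━━━━━━━┓           ┃                             
         ┃───────────┨                             
─────────┨           ┃                             
4.757 [I▲┃           ┃                             
9.775 [E█┃           ┃                             
0.172 [I░┃           ┃                             
4.529 [I░┃           ┃                             
5.234 [I░┃           ┃                             
7.273 [I░┃           ┃                             
7.775 [D░┃           ┃                             
7.684 [I░┃           ┃                             
0.044 [I░┃           ┃                             
3.915 [E░┃           ┃                             
7.008 [D░┃           ┃                             
1.457 [D░┃           ┃                             
5.080 [I░┃           ┃                             
5.913 [W░┃           ┃                             
5.838 [I░┃━━━━━━━━━━━┛                             
7.107 [I▼┃                                         


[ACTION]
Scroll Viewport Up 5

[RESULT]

                                                   
                                                   
                                                   
                                                   
━━━━━━━━━━━━━━━━━━━━━┓                             
━━━━━━━━━┓           ┃                             
         ┃───────────┨                             
─────────┨           ┃                             
4.757 [I▲┃           ┃                             
9.775 [E█┃           ┃                             
0.172 [I░┃           ┃                             
4.529 [I░┃           ┃                             
5.234 [I░┃           ┃                             
7.273 [I░┃           ┃                             
7.775 [D░┃           ┃                             
7.684 [I░┃           ┃                             
0.044 [I░┃           ┃                             
3.915 [E░┃           ┃                             
7.008 [D░┃           ┃                             


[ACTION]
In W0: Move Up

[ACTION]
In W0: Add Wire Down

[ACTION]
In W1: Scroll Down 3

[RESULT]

                                                   
                                                   
                                                   
                                                   
━━━━━━━━━━━━━━━━━━━━━┓                             
━━━━━━━━━┓           ┃                             
         ┃───────────┨                             
─────────┨           ┃                             
4.529 [I▲┃           ┃                             
5.234 [I░┃           ┃                             
7.273 [I░┃           ┃                             
7.775 [D░┃           ┃                             
7.684 [I░┃           ┃                             
0.044 [I░┃           ┃                             
3.915 [E░┃           ┃                             
7.008 [D█┃           ┃                             
1.457 [D░┃           ┃                             
5.080 [I░┃           ┃                             
5.913 [W░┃           ┃                             


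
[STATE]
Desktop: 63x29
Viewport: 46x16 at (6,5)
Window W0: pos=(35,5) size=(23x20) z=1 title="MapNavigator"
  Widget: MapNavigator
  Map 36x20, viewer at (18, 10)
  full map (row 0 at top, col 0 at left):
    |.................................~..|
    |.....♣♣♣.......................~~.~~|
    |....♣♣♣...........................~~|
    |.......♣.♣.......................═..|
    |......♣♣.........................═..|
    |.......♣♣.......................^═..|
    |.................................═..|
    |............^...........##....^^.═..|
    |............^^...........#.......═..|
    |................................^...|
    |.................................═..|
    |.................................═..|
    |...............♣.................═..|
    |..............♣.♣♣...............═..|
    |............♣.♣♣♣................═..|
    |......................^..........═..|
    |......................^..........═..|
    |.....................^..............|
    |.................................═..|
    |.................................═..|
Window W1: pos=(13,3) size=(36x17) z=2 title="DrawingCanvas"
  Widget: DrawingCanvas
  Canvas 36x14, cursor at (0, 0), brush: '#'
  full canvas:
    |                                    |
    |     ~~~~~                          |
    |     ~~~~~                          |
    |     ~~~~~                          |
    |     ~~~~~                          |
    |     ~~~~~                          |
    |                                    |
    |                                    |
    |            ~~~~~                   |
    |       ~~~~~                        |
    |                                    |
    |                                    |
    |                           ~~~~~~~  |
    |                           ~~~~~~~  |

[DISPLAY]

       ┠──────────────────────────────────┨━━━
       ┃+                                 ┃   
       ┃     ~~~~~                        ┃───
       ┃     ~~~~~                        ┃...
       ┃     ~~~~~                        ┃...
       ┃     ~~~~~                        ┃...
       ┃     ~~~~~                        ┃...
       ┃                                  ┃...
       ┃                                  ┃...
       ┃            ~~~~~                 ┃...
       ┃       ~~~~~                      ┃...
       ┃                                  ┃...
       ┃                                  ┃...
       ┃                           ~~~~~~~┃...
       ┗━━━━━━━━━━━━━━━━━━━━━━━━━━━━━━━━━━┛...
                             ┃....♣.♣♣♣.......


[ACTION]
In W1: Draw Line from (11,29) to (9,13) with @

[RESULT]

       ┠──────────────────────────────────┨━━━
       ┃+                                 ┃   
       ┃     ~~~~~                        ┃───
       ┃     ~~~~~                        ┃...
       ┃     ~~~~~                        ┃...
       ┃     ~~~~~                        ┃...
       ┃     ~~~~~                        ┃...
       ┃                                  ┃...
       ┃                                  ┃...
       ┃            ~~~~~                 ┃...
       ┃       ~~~~~ @@@@                 ┃...
       ┃                 @@@@@@@@         ┃...
       ┃                         @@@@@    ┃...
       ┃                           ~~~~~~~┃...
       ┗━━━━━━━━━━━━━━━━━━━━━━━━━━━━━━━━━━┛...
                             ┃....♣.♣♣♣.......


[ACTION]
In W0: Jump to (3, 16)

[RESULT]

       ┠──────────────────────────────────┨━━━
       ┃+                                 ┃   
       ┃     ~~~~~                        ┃───
       ┃     ~~~~~                        ┃...
       ┃     ~~~~~                        ┃...
       ┃     ~~~~~                        ┃...
       ┃     ~~~~~                        ┃...
       ┃                                  ┃...
       ┃                                  ┃...
       ┃            ~~~~~                 ┃...
       ┃       ~~~~~ @@@@                 ┃...
       ┃                 @@@@@@@@         ┃...
       ┃                         @@@@@    ┃...
       ┃                           ~~~~~~~┃...
       ┗━━━━━━━━━━━━━━━━━━━━━━━━━━━━━━━━━━┛...
                             ┃                


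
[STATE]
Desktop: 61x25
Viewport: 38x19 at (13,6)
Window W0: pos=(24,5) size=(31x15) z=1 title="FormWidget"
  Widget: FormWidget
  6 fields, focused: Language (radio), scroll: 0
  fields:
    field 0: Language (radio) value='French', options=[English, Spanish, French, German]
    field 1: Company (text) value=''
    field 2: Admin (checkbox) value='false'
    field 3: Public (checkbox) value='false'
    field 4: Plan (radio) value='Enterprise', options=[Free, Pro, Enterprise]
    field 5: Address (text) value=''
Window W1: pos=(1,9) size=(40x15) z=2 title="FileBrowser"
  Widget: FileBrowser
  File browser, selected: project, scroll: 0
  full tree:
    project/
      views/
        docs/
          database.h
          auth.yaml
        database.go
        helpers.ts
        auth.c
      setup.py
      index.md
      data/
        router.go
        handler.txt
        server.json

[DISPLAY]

           ┃ FormWidget               
           ┠──────────────────────────
           ┃> Language:   ( ) English 
━━━━━━━━━━━━━━━━━━━━━━━━━━━┓          
r                          ┃]         
───────────────────────────┨]         
ct/                        ┃) Free  ( 
ws/                        ┃          
y                          ┃          
d                          ┃          
a/                         ┃          
                           ┃          
                           ┃          
                           ┃━━━━━━━━━━
                           ┃          
                           ┃          
                           ┃          
━━━━━━━━━━━━━━━━━━━━━━━━━━━┛          
                                      


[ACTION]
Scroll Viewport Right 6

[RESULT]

     ┃ FormWidget                  ┃  
     ┠─────────────────────────────┨  
     ┃> Language:   ( ) English  ( ┃  
━━━━━━━━━━━━━━━━━━━━━┓            ]┃  
                     ┃]            ┃  
─────────────────────┨]            ┃  
                     ┃) Free  ( ) P┃  
                     ┃            ]┃  
                     ┃             ┃  
                     ┃             ┃  
                     ┃             ┃  
                     ┃             ┃  
                     ┃             ┃  
                     ┃━━━━━━━━━━━━━┛  
                     ┃                
                     ┃                
                     ┃                
━━━━━━━━━━━━━━━━━━━━━┛                
                                      


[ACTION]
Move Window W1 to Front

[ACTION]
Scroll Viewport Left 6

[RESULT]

           ┃ FormWidget               
           ┠──────────────────────────
           ┃> Language:   ( ) English 
━━━━━━━━━━━━━━━━━━━━━━━━━━━┓          
r                          ┃]         
───────────────────────────┨]         
ct/                        ┃) Free  ( 
ws/                        ┃          
y                          ┃          
d                          ┃          
a/                         ┃          
                           ┃          
                           ┃          
                           ┃━━━━━━━━━━
                           ┃          
                           ┃          
                           ┃          
━━━━━━━━━━━━━━━━━━━━━━━━━━━┛          
                                      


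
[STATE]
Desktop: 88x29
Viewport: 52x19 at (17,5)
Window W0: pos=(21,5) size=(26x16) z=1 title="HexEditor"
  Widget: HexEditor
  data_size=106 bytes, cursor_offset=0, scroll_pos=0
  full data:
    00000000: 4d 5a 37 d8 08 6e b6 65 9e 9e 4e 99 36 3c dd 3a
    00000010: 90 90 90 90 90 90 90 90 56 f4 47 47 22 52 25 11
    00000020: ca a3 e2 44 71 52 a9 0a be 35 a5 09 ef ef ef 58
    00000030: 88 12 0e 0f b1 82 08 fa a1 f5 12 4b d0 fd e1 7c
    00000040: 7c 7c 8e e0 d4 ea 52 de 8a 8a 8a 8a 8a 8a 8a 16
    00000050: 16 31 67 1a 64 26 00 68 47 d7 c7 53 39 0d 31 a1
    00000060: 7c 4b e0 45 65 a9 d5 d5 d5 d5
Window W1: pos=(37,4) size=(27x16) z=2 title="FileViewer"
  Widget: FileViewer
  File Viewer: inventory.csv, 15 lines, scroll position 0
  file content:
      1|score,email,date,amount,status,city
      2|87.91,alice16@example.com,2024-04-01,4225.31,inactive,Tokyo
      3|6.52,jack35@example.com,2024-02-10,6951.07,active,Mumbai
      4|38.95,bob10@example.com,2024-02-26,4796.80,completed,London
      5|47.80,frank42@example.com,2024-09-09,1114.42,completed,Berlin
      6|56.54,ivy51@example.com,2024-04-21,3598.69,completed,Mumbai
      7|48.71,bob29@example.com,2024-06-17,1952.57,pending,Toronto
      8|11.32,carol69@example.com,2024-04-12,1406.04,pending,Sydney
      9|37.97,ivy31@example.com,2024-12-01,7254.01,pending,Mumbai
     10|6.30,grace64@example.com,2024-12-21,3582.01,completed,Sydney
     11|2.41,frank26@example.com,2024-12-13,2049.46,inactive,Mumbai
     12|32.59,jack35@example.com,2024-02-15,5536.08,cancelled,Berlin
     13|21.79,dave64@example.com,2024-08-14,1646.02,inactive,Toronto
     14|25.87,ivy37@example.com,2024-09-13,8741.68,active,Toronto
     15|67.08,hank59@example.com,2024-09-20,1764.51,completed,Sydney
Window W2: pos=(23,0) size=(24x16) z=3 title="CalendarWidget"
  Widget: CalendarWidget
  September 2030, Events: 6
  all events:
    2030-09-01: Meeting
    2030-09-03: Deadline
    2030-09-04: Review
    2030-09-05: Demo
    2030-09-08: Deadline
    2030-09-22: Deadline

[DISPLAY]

    ┏━┃                   1* ┃er              ┃     
    ┃ ┃ 2  3*  4*  5*  6  7  ┃────────────────┨     
    ┠─┃ 9 10 11 12 13 14 15  ┃il,date,amount,▲┃     
    ┃0┃16 17 18 19 20 21 22* ┃ce16@example.co█┃     
    ┃0┃23 24 25 26 27 28 29  ┃35@example.com,░┃     
    ┃0┃30                    ┃10@example.com,░┃     
    ┃0┃                      ┃nk42@example.co░┃     
    ┃0┃                      ┃51@example.com,░┃     
    ┃0┃                      ┃29@example.com,░┃     
    ┃0┃                      ┃ol69@example.co░┃     
    ┃ ┗━━━━━━━━━━━━━━━━━━━━━━┛31@example.com,░┃     
    ┃               ┃6.30,grace64@example.com░┃     
    ┃               ┃2.41,frank26@example.com░┃     
    ┃               ┃32.59,jack35@example.com▼┃     
    ┃               ┗━━━━━━━━━━━━━━━━━━━━━━━━━┛     
    ┗━━━━━━━━━━━━━━━━━━━━━━━━┛                      
                                                    
                                                    
                                                    


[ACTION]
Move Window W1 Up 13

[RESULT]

    ┏━┃                   1* ┃35@example.com,░┃     
    ┃ ┃ 2  3*  4*  5*  6  7  ┃10@example.com,░┃     
    ┠─┃ 9 10 11 12 13 14 15  ┃nk42@example.co░┃     
    ┃0┃16 17 18 19 20 21 22* ┃51@example.com,░┃     
    ┃0┃23 24 25 26 27 28 29  ┃29@example.com,░┃     
    ┃0┃30                    ┃ol69@example.co░┃     
    ┃0┃                      ┃31@example.com,░┃     
    ┃0┃                      ┃e64@example.com░┃     
    ┃0┃                      ┃k26@example.com░┃     
    ┃0┃                      ┃k35@example.com▼┃     
    ┃ ┗━━━━━━━━━━━━━━━━━━━━━━┛━━━━━━━━━━━━━━━━┛     
    ┃                        ┃                      
    ┃                        ┃                      
    ┃                        ┃                      
    ┃                        ┃                      
    ┗━━━━━━━━━━━━━━━━━━━━━━━━┛                      
                                                    
                                                    
                                                    


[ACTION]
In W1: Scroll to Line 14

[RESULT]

    ┏━┃                   1* ┃51@example.com,░┃     
    ┃ ┃ 2  3*  4*  5*  6  7  ┃29@example.com,░┃     
    ┠─┃ 9 10 11 12 13 14 15  ┃ol69@example.co░┃     
    ┃0┃16 17 18 19 20 21 22* ┃31@example.com,░┃     
    ┃0┃23 24 25 26 27 28 29  ┃e64@example.com░┃     
    ┃0┃30                    ┃k26@example.com░┃     
    ┃0┃                      ┃k35@example.com░┃     
    ┃0┃                      ┃e64@example.com░┃     
    ┃0┃                      ┃37@example.com,█┃     
    ┃0┃                      ┃k59@example.com▼┃     
    ┃ ┗━━━━━━━━━━━━━━━━━━━━━━┛━━━━━━━━━━━━━━━━┛     
    ┃                        ┃                      
    ┃                        ┃                      
    ┃                        ┃                      
    ┃                        ┃                      
    ┗━━━━━━━━━━━━━━━━━━━━━━━━┛                      
                                                    
                                                    
                                                    


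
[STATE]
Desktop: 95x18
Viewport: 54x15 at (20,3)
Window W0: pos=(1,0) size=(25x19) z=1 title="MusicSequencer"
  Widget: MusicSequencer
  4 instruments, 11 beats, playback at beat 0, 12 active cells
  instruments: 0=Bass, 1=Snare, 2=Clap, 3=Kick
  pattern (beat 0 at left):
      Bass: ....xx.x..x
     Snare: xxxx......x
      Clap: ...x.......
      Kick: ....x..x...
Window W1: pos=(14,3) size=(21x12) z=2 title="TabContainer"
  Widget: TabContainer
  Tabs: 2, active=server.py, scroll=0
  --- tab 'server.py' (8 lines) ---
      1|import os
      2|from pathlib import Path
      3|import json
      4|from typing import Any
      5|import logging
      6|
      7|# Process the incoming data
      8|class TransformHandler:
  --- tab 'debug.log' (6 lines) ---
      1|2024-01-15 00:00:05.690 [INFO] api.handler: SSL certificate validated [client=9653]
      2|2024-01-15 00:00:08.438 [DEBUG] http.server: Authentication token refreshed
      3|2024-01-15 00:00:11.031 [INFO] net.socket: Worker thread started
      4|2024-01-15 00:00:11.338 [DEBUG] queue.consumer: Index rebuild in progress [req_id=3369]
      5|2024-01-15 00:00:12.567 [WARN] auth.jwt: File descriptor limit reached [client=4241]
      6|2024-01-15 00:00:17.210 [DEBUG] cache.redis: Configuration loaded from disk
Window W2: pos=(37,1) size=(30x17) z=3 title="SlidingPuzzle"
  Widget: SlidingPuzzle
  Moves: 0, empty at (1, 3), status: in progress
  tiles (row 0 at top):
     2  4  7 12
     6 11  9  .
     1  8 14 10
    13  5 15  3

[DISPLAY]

━━━━━━━━━━━━━━┓  ┠────────────────────────────┨       
ontainer      ┃  ┃┌────┬────┬────┬────┐       ┃       
──────────────┨  ┃│  2 │  4 │  7 │ 12 │       ┃       
er.py]│ debug.┃  ┃├────┼────┼────┼────┤       ┃       
──────────────┃  ┃│  6 │ 11 │  9 │    │       ┃       
t os          ┃  ┃├────┼────┼────┼────┤       ┃       
pathlib import┃  ┃│  1 │  8 │ 14 │ 10 │       ┃       
t json        ┃  ┃├────┼────┼────┼────┤       ┃       
typing import ┃  ┃│ 13 │  5 │ 15 │  3 │       ┃       
t logging     ┃  ┃└────┴────┴────┴────┘       ┃       
              ┃  ┃Moves: 0                    ┃       
━━━━━━━━━━━━━━┛  ┃                            ┃       
     ┃           ┃                            ┃       
     ┃           ┃                            ┃       
     ┃           ┗━━━━━━━━━━━━━━━━━━━━━━━━━━━━┛       


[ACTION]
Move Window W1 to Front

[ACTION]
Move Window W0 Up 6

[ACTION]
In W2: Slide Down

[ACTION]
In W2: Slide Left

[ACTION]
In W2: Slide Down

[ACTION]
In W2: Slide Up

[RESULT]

━━━━━━━━━━━━━━┓  ┠────────────────────────────┨       
ontainer      ┃  ┃┌────┬────┬────┬────┐       ┃       
──────────────┨  ┃│  2 │  4 │  7 │ 12 │       ┃       
er.py]│ debug.┃  ┃├────┼────┼────┼────┤       ┃       
──────────────┃  ┃│  6 │ 11 │  9 │    │       ┃       
t os          ┃  ┃├────┼────┼────┼────┤       ┃       
pathlib import┃  ┃│  1 │  8 │ 14 │ 10 │       ┃       
t json        ┃  ┃├────┼────┼────┼────┤       ┃       
typing import ┃  ┃│ 13 │  5 │ 15 │  3 │       ┃       
t logging     ┃  ┃└────┴────┴────┴────┘       ┃       
              ┃  ┃Moves: 2                    ┃       
━━━━━━━━━━━━━━┛  ┃                            ┃       
     ┃           ┃                            ┃       
     ┃           ┃                            ┃       
     ┃           ┗━━━━━━━━━━━━━━━━━━━━━━━━━━━━┛       
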